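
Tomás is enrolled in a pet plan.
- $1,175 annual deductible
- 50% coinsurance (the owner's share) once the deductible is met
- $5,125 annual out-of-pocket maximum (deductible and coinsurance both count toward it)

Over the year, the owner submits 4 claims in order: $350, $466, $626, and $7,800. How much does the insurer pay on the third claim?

Bill 1, $350: entire amount goes to the deductible. Cost to owner: $350. OOP to date $350. Insurer: $350 − $350 = $0.
Bill 2, $466: fully absorbed by the deductible. Owner owes $466 (running OOP $816). Insurer: $466 − $466 = $0.
Bill 3, $626: $359 finishes the deductible; $267 goes to coinsurance; coinsurance $267 × 50% = $133.50. Owner pays $492.50; OOP now $1,308.50. Plan pays $626 − $492.50 = $133.50.

$133.50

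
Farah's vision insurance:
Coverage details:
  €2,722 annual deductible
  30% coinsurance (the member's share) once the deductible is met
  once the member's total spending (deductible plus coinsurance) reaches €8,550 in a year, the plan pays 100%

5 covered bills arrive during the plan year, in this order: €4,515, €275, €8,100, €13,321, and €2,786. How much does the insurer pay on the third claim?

€5,670

Claim 1 — €4,515: deductible takes €2,722, €1,793 remains; member's 30% is €537.90. Cost to member: €3,259.90. OOP to date €3,259.90. Insurer: €4,515 − €3,259.90 = €1,255.10.
Claim 2 — €275: deductible already satisfied, so member's share is 30% × €275 = €82.50. Member owes €82.50 (running OOP €3,342.40). Insurer: €275 − €82.50 = €192.50.
Claim 3 — €8,100: deductible already satisfied, so member's share is 30% × €8,100 = €2,430. Cost to member: €2,430. OOP to date €5,772.40. Insurer: €8,100 − €2,430 = €5,670.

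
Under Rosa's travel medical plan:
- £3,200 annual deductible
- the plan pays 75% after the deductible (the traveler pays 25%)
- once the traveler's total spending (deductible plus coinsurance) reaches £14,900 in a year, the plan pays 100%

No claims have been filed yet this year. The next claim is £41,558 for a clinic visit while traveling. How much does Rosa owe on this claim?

Deductible not yet touched, so the first £3,200 of the bill goes to the deductible.
That leaves £41,558 − £3,200 = £38,358 for coinsurance.
Traveler's 25% share of £38,358 is £9,589.50.
Traveler responsibility before any cap: £3,200 + £9,589.50 = £12,789.50.
Year-to-date out-of-pocket becomes £0 + £12,789.50 = £12,789.50, still under the £14,900 maximum, so no cap applies.

£12,789.50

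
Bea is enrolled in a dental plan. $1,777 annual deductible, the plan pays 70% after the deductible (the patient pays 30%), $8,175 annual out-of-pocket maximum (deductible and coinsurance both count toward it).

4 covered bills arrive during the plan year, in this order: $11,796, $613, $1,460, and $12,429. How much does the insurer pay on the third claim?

$1,022

Bill 1, $11,796: deductible takes $1,777, $10,019 remains; coinsurance $10,019 × 30% = $3,005.70. Patient owes $4,782.70 (running OOP $4,782.70). Insurer: $11,796 − $4,782.70 = $7,013.30.
Bill 2, $613: deductible already satisfied, so patient's share is 30% × $613 = $183.90. Patient owes $183.90 (running OOP $4,966.60). Plan pays $613 − $183.90 = $429.10.
Bill 3, $1,460: 30% coinsurance on $1,460 = $438. Cost to patient: $438. OOP to date $5,404.60. Plan pays $1,460 − $438 = $1,022.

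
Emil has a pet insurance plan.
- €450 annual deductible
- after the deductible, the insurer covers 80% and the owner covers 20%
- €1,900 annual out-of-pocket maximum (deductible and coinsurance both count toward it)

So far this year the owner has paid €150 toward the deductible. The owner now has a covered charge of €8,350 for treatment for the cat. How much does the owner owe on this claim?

€150 of the €450 deductible is already met, leaving €300.
After the €300 deductible portion, €8,350 − €300 = €8,050 is subject to coinsurance.
Coinsurance: €8,050 × 20% = €1,610.
That puts the owner's cost at €300 + €1,610 = €1,910 before any cap.
That would bring total out-of-pocket to €2,060, past the €1,900 cap. The owner is capped at €1,900 − €150 = €1,750 on this claim.

€1,750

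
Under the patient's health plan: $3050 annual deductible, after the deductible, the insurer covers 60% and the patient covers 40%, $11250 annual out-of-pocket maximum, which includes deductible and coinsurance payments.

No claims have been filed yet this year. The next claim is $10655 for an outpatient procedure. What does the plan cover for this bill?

$4563

Deductible not yet touched, so the first $3050 of the bill goes to the deductible.
The remaining $7605 (= $10655 − $3050) moves to coinsurance.
Coinsurance: $7605 × 40% = $3042.
So the patient owes $3050 + $3042 = $6092 before any cap.
Total out-of-pocket so far would be $0 + $6092 = $6092, below the $11250 cap — no reduction.
Insurer pays the balance: $10655 − $6092 = $4563.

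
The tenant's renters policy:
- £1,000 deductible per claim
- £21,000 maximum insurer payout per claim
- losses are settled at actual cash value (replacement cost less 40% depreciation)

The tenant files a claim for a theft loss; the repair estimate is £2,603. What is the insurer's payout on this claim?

At 40% depreciation, ACV = £2,603 − £1,041.20 = £1,561.80.
Less the £1,000 deductible: £1,561.80 − £1,000 = £561.80.
£561.80 is within the £21,000 limit, so the insurer pays £561.80.

£561.80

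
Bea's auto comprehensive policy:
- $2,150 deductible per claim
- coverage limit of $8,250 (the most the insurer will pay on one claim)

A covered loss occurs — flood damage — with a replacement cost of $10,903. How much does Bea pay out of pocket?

$2,653

Subtract the deductible: $10,903 − $2,150 = $8,753.
Since $8,753 > $8,250, the payout is capped at $8,250.
Out of pocket: $10,903 − $8,250 = $2,653.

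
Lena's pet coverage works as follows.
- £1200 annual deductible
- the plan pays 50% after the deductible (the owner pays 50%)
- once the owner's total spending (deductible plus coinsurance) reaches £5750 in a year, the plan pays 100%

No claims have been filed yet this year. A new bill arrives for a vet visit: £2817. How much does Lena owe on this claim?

£2008.50

The full £1200 deductible is still open; £1200 of this bill applies to it.
That leaves £2817 − £1200 = £1617 for coinsurance.
50% of £1617 = £808.50 falls to the owner.
So the owner owes £1200 + £808.50 = £2008.50 before any cap.
Year-to-date out-of-pocket becomes £0 + £2008.50 = £2008.50, still under the £5750 maximum, so no cap applies.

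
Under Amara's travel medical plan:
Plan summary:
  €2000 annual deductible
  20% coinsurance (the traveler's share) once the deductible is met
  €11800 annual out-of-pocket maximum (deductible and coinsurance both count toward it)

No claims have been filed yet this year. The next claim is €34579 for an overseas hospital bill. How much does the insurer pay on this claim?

The full €2000 deductible is still open; €2000 of this bill applies to it.
After the €2000 deductible portion, €34579 − €2000 = €32579 is subject to coinsurance.
Traveler's 20% share of €32579 is €6515.80.
So the traveler owes €2000 + €6515.80 = €8515.80 before any cap.
Total out-of-pocket so far would be €0 + €8515.80 = €8515.80, below the €11800 cap — no reduction.
The plan picks up €34579 − €8515.80 = €26063.20.

€26063.20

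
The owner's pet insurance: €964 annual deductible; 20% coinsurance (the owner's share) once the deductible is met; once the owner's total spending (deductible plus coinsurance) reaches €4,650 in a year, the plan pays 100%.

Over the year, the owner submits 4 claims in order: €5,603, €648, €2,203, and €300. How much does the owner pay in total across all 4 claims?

€2,522

#1 (€5,603): €964 to deductible, leaving €4,639; coinsurance €4,639 × 20% = €927.80. Owner owes €1,891.80 (running OOP €1,891.80).
#2 (€648): deductible met; 20% of €648 = €129.60. Owner owes €129.60 (running OOP €2,021.40).
#3 (€2,203): deductible already satisfied, so owner's share is 20% × €2,203 = €440.60. Cost to owner: €440.60. OOP to date €2,462.
#4 (€300): 20% coinsurance on €300 = €60. Owner owes €60 (running OOP €2,522).
Summing the owner's payments: €1,891.80 + €129.60 + €440.60 + €60 = €2,522.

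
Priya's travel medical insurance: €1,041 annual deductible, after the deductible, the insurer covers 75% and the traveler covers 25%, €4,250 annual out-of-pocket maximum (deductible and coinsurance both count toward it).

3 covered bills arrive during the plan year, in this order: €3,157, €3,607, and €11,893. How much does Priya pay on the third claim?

#1 (€3,157): €1,041 finishes the deductible; €2,116 goes to coinsurance; traveler's 25% is €529. Cost to traveler: €1,570. OOP to date €1,570.
#2 (€3,607): deductible met; 25% of €3,607 = €901.75. Cost to traveler: €901.75. OOP to date €2,471.75.
#3 (€11,893): deductible already satisfied, so traveler's share is 25% × €11,893 = €2,973.25. Adding that to €2,471.75 gives €5,445, past the €4,250 cap; traveler pays only €4,250 − €2,471.75 = €1,778.25.

€1,778.25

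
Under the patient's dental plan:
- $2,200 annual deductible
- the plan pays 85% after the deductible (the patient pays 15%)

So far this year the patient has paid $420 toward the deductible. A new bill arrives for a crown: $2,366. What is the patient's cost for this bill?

$420 of the $2,200 deductible is already met, leaving $1,780.
That leaves $2,366 − $1,780 = $586 for coinsurance.
Patient's 15% share of $586 is $87.90.
Patient responsibility: $1,780 + $87.90 = $1,867.90.

$1,867.90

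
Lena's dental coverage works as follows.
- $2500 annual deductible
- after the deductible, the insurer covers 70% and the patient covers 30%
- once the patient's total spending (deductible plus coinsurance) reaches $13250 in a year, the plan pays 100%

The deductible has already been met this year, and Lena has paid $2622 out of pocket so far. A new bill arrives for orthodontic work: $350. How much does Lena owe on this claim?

With the deductible met, the entire $350 is subject to coinsurance.
Patient's 30% share of $350 is $105.
Year-to-date out-of-pocket becomes $2622 + $105 = $2727, still under the $13250 maximum, so no cap applies.

$105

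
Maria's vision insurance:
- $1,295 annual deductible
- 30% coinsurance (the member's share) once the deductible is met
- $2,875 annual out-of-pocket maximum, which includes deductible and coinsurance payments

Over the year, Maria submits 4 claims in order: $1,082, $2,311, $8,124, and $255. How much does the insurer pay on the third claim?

Bill 1, $1,082: all of it applies to the deductible. Member owes $1,082 (running OOP $1,082). Plan pays $1,082 − $1,082 = $0.
Bill 2, $2,311: $213 to deductible, leaving $2,098; 30% of $2,098 = $629.40. Member pays $842.40; OOP now $1,924.40. Insurer: $2,311 − $842.40 = $1,468.60.
Bill 3, $8,124: 30% coinsurance on $8,124 = $2,437.20. OOP would hit $4,361.60 > $2,875, so the cap limits the member to $2,875 − $1,924.40 = $950.60. Plan pays $8,124 − $950.60 = $7,173.40.

$7,173.40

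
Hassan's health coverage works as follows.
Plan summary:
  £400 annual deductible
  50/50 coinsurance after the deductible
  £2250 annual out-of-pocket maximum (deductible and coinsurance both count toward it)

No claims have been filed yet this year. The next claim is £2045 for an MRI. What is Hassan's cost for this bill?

Nothing has been paid toward the £400 deductible, so the first £400 of this charge is applied there.
That leaves £2045 − £400 = £1645 for coinsurance.
Coinsurance: £1645 × 50% = £822.50.
That puts the patient's cost at £400 + £822.50 = £1222.50 before any cap.
Cumulative spending £0 + £1222.50 = £1222.50 stays under the £2250 maximum.

£1222.50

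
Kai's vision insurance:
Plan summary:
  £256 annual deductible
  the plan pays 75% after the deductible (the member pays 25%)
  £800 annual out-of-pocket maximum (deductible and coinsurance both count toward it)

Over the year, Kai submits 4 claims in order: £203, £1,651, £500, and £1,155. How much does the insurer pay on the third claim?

Bill 1, £203: entire amount goes to the deductible. Cost to member: £203. OOP to date £203. Plan pays £203 − £203 = £0.
Bill 2, £1,651: deductible takes £53, £1,598 remains; coinsurance £1,598 × 25% = £399.50. Member pays £452.50; OOP now £655.50. Insurer: £1,651 − £452.50 = £1,198.50.
Bill 3, £500: deductible already satisfied, so member's share is 25% × £500 = £125. Member owes £125 (running OOP £780.50). Plan pays £500 − £125 = £375.

£375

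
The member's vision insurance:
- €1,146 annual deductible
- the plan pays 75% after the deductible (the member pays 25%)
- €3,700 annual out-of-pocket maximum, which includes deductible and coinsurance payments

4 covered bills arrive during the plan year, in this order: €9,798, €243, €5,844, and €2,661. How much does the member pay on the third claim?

Bill 1, €9,798: deductible takes €1,146, €8,652 remains; coinsurance €8,652 × 25% = €2,163. Cost to member: €3,309. OOP to date €3,309.
Bill 2, €243: deductible met; 25% of €243 = €60.75. Cost to member: €60.75. OOP to date €3,369.75.
Bill 3, €5,844: deductible met; 25% of €5,844 = €1,461. Adding that to €3,369.75 gives €4,830.75, past the €3,700 cap; member pays only €3,700 − €3,369.75 = €330.25.

€330.25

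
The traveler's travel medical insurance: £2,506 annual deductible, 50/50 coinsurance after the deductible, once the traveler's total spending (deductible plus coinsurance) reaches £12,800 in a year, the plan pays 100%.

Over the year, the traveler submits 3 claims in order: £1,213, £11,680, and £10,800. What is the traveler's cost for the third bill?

Claim 1 (£1,213): entire amount goes to the deductible. Traveler owes £1,213 (running OOP £1,213).
Claim 2 (£11,680): £1,293 to deductible, leaving £10,387; coinsurance £10,387 × 50% = £5,193.50. Cost to traveler: £6,486.50. OOP to date £7,699.50.
Claim 3 (£10,800): deductible met; 50% of £10,800 = £5,400. OOP would hit £13,099.50 > £12,800, so the cap limits the traveler to £12,800 − £7,699.50 = £5,100.50.

£5,100.50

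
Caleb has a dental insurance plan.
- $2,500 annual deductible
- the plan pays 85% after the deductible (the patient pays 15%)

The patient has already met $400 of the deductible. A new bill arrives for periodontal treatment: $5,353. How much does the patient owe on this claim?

$2,587.95

$400 of the $2,500 deductible is already met, leaving $2,100.
That leaves $5,353 − $2,100 = $3,253 for coinsurance.
Coinsurance: $3,253 × 15% = $487.95.
So the patient owes $2,100 + $487.95 = $2,587.95.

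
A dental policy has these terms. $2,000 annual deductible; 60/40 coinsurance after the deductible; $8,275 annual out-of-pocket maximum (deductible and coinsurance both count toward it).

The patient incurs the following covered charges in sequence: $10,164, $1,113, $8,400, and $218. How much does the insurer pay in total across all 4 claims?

Claim 1 — $10,164: $2,000 to deductible, leaving $8,164; coinsurance $8,164 × 40% = $3,265.60. Patient owes $5,265.60 (running OOP $5,265.60). Plan pays $10,164 − $5,265.60 = $4,898.40.
Claim 2 — $1,113: deductible already satisfied, so patient's share is 40% × $1,113 = $445.20. Patient pays $445.20; OOP now $5,710.80. Plan pays $1,113 − $445.20 = $667.80.
Claim 3 — $8,400: 40% coinsurance on $8,400 = $3,360. OOP would hit $9,070.80 > $8,275, so the cap limits the patient to $8,275 − $5,710.80 = $2,564.20. Plan pays $8,400 − $2,564.20 = $5,835.80.
Claim 4 — $218: deductible already satisfied, so patient's share is 40% × $218 = $87.20. Adding that to $8,275 gives $8,362.20, past the $8,275 cap; patient pays only $8,275 − $8,275 = $0. Insurer: $218 − $0 = $218.
Insurer total = bills − patient's total = $19,895 − $8,275 = $11,620.

$11,620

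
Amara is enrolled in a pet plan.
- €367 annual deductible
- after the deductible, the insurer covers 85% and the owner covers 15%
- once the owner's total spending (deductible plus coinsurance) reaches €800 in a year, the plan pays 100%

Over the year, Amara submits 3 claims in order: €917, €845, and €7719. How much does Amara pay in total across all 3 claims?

Claim 1 (€917): €367 finishes the deductible; €550 goes to coinsurance; owner's 15% is €82.50. Cost to owner: €449.50. OOP to date €449.50.
Claim 2 (€845): deductible met; 15% of €845 = €126.75. Owner pays €126.75; OOP now €576.25.
Claim 3 (€7719): deductible already satisfied, so owner's share is 15% × €7719 = €1157.85. OOP would hit €1734.10 > €800, so the cap limits the owner to €800 − €576.25 = €223.75.
Total paid by the owner: €449.50 + €126.75 + €223.75 = €800.

€800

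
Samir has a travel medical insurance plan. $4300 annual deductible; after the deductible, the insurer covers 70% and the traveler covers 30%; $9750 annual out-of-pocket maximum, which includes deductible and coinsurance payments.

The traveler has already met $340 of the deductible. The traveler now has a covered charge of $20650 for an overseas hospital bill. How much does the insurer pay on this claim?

$11683

$340 of the $4300 deductible is already met, leaving $3960.
The remaining $16690 (= $20650 − $3960) moves to coinsurance.
Traveler's 30% share of $16690 is $5007.
Traveler responsibility before any cap: $3960 + $5007 = $8967.
Year-to-date out-of-pocket becomes $340 + $8967 = $9307, still under the $9750 maximum, so no cap applies.
The plan picks up $20650 − $8967 = $11683.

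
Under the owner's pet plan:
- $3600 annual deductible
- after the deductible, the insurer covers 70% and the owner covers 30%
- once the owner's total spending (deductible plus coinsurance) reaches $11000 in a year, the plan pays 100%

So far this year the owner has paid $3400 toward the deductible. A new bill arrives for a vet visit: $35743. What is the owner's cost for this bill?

Deductible still to meet: $3600 − $3400 = $200.
The remaining $35543 (= $35743 − $200) moves to coinsurance.
Owner's 30% share of $35543 is $10662.90.
That puts the owner's cost at $200 + $10662.90 = $10862.90 before any cap.
That would bring total out-of-pocket to $14262.90, past the $11000 cap. The owner is capped at $11000 − $3400 = $7600 on this claim.

$7600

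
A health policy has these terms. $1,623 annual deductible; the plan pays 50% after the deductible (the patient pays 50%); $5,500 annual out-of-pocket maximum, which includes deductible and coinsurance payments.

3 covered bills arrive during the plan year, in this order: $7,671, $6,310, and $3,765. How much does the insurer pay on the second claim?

$5,457

#1 ($7,671): deductible takes $1,623, $6,048 remains; 50% of $6,048 = $3,024. Patient pays $4,647; OOP now $4,647. Plan pays $7,671 − $4,647 = $3,024.
#2 ($6,310): deductible met; 50% of $6,310 = $3,155. Adding that to $4,647 gives $7,802, past the $5,500 cap; patient pays only $5,500 − $4,647 = $853. Plan pays $6,310 − $853 = $5,457.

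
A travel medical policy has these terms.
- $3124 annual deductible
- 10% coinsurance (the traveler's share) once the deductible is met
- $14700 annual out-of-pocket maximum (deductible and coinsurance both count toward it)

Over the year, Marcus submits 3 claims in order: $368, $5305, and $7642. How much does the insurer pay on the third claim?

Claim 1 — $368: fully absorbed by the deductible. Cost to traveler: $368. OOP to date $368. Plan pays $368 − $368 = $0.
Claim 2 — $5305: $2756 to deductible, leaving $2549; traveler's 10% is $254.90. Traveler owes $3010.90 (running OOP $3378.90). Insurer: $5305 − $3010.90 = $2294.10.
Claim 3 — $7642: deductible met; 10% of $7642 = $764.20. Traveler owes $764.20 (running OOP $4143.10). Insurer: $7642 − $764.20 = $6877.80.

$6877.80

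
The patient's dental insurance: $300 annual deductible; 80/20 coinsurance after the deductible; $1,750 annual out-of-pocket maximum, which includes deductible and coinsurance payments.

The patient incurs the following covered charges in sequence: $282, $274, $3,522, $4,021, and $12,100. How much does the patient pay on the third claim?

$704.40

Bill 1, $282: all of it applies to the deductible. Patient pays $282; OOP now $282.
Bill 2, $274: deductible takes $18, $256 remains; 20% of $256 = $51.20. Patient pays $69.20; OOP now $351.20.
Bill 3, $3,522: 20% coinsurance on $3,522 = $704.40. Patient pays $704.40; OOP now $1,055.60.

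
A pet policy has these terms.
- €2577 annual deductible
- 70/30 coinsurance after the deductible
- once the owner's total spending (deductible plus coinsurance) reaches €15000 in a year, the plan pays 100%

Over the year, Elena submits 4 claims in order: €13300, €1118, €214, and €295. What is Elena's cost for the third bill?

Claim 1 — €13300: €2577 finishes the deductible; €10723 goes to coinsurance; owner's 30% is €3216.90. Owner owes €5793.90 (running OOP €5793.90).
Claim 2 — €1118: 30% coinsurance on €1118 = €335.40. Owner owes €335.40 (running OOP €6129.30).
Claim 3 — €214: 30% coinsurance on €214 = €64.20. Owner owes €64.20 (running OOP €6193.50).

€64.20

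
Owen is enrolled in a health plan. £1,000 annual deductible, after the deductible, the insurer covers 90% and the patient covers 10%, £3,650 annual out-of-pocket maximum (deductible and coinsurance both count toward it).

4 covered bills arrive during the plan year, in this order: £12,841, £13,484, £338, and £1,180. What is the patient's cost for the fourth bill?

Claim 1 — £12,841: £1,000 finishes the deductible; £11,841 goes to coinsurance; 10% of £11,841 = £1,184.10. Patient pays £2,184.10; OOP now £2,184.10.
Claim 2 — £13,484: deductible already satisfied, so patient's share is 10% × £13,484 = £1,348.40. Patient pays £1,348.40; OOP now £3,532.50.
Claim 3 — £338: deductible already satisfied, so patient's share is 10% × £338 = £33.80. Patient owes £33.80 (running OOP £3,566.30).
Claim 4 — £1,180: deductible met; 10% of £1,180 = £118. Adding that to £3,566.30 gives £3,684.30, past the £3,650 cap; patient pays only £3,650 − £3,566.30 = £83.70.

£83.70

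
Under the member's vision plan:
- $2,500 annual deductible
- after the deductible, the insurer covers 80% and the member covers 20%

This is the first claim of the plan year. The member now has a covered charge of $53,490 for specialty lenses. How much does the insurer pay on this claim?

The full $2,500 deductible is still open; $2,500 of this bill applies to it.
The remaining $50,990 (= $53,490 − $2,500) moves to coinsurance.
Coinsurance: $50,990 × 20% = $10,198.
So the member owes $2,500 + $10,198 = $12,698.
The plan picks up $53,490 − $12,698 = $40,792.

$40,792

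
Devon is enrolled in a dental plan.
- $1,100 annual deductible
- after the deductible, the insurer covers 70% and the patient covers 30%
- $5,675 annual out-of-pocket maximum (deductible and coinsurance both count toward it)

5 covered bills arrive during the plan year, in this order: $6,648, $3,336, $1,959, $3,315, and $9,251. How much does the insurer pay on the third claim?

Claim 1 — $6,648: deductible takes $1,100, $5,548 remains; 30% of $5,548 = $1,664.40. Patient pays $2,764.40; OOP now $2,764.40. Insurer: $6,648 − $2,764.40 = $3,883.60.
Claim 2 — $3,336: deductible met; 30% of $3,336 = $1,000.80. Patient pays $1,000.80; OOP now $3,765.20. Insurer: $3,336 − $1,000.80 = $2,335.20.
Claim 3 — $1,959: deductible already satisfied, so patient's share is 30% × $1,959 = $587.70. Patient pays $587.70; OOP now $4,352.90. Plan pays $1,959 − $587.70 = $1,371.30.

$1,371.30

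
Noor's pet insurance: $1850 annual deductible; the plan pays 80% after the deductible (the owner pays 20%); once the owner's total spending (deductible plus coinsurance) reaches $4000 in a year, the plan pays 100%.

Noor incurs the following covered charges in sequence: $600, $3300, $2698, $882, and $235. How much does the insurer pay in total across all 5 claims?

Claim 1 — $600: all of it applies to the deductible. Cost to owner: $600. OOP to date $600. Insurer: $600 − $600 = $0.
Claim 2 — $3300: $1250 to deductible, leaving $2050; coinsurance $2050 × 20% = $410. Cost to owner: $1660. OOP to date $2260. Plan pays $3300 − $1660 = $1640.
Claim 3 — $2698: deductible already satisfied, so owner's share is 20% × $2698 = $539.60. Owner pays $539.60; OOP now $2799.60. Plan pays $2698 − $539.60 = $2158.40.
Claim 4 — $882: deductible met; 20% of $882 = $176.40. Cost to owner: $176.40. OOP to date $2976. Plan pays $882 − $176.40 = $705.60.
Claim 5 — $235: deductible met; 20% of $235 = $47. Cost to owner: $47. OOP to date $3023. Insurer: $235 − $47 = $188.
Insurer total: $0 + $1640 + $2158.40 + $705.60 + $188 = $4692.

$4692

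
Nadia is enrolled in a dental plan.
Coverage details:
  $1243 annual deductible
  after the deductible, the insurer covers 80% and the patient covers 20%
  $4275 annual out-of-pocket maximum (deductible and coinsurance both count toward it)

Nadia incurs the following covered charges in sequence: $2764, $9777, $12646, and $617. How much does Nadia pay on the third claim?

Claim 1 ($2764): deductible takes $1243, $1521 remains; patient's 20% is $304.20. Patient owes $1547.20 (running OOP $1547.20).
Claim 2 ($9777): deductible met; 20% of $9777 = $1955.40. Patient pays $1955.40; OOP now $3502.60.
Claim 3 ($12646): 20% coinsurance on $12646 = $2529.20. OOP would hit $6031.80 > $4275, so the cap limits the patient to $4275 − $3502.60 = $772.40.

$772.40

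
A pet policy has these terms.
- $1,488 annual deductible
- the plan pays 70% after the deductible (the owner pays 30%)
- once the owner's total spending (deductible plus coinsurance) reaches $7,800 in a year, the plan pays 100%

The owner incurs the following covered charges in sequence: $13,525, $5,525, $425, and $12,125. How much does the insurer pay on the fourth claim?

Claim 1 — $13,525: $1,488 finishes the deductible; $12,037 goes to coinsurance; coinsurance $12,037 × 30% = $3,611.10. Cost to owner: $5,099.10. OOP to date $5,099.10. Plan pays $13,525 − $5,099.10 = $8,425.90.
Claim 2 — $5,525: 30% coinsurance on $5,525 = $1,657.50. Owner pays $1,657.50; OOP now $6,756.60. Plan pays $5,525 − $1,657.50 = $3,867.50.
Claim 3 — $425: deductible met; 30% of $425 = $127.50. Owner pays $127.50; OOP now $6,884.10. Plan pays $425 − $127.50 = $297.50.
Claim 4 — $12,125: deductible already satisfied, so owner's share is 30% × $12,125 = $3,637.50. Adding that to $6,884.10 gives $10,521.60, past the $7,800 cap; owner pays only $7,800 − $6,884.10 = $915.90. Insurer: $12,125 − $915.90 = $11,209.10.

$11,209.10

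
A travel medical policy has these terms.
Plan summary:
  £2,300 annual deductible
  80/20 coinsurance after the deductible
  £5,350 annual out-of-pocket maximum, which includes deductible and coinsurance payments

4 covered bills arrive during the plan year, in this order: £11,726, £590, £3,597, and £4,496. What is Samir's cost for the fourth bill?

£327.40

Bill 1, £11,726: deductible takes £2,300, £9,426 remains; 20% of £9,426 = £1,885.20. Traveler owes £4,185.20 (running OOP £4,185.20).
Bill 2, £590: deductible met; 20% of £590 = £118. Traveler pays £118; OOP now £4,303.20.
Bill 3, £3,597: deductible already satisfied, so traveler's share is 20% × £3,597 = £719.40. Cost to traveler: £719.40. OOP to date £5,022.60.
Bill 4, £4,496: 20% coinsurance on £4,496 = £899.20. That would push OOP to £5,921.80, over the £5,350 cap, so traveler pays £5,350 − £5,022.60 = £327.40.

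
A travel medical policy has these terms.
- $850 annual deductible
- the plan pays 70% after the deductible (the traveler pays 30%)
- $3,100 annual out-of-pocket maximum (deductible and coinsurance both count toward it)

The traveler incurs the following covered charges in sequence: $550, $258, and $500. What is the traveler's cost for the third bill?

#1 ($550): entire amount goes to the deductible. Traveler owes $550 (running OOP $550).
#2 ($258): fully absorbed by the deductible. Cost to traveler: $258. OOP to date $808.
#3 ($500): $42 finishes the deductible; $458 goes to coinsurance; 30% of $458 = $137.40. Cost to traveler: $179.40. OOP to date $987.40.

$179.40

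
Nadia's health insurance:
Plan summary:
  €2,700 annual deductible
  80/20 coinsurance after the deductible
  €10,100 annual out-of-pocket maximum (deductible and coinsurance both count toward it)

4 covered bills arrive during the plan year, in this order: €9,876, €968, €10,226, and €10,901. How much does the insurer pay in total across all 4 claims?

€23,416.80

#1 (€9,876): €2,700 to deductible, leaving €7,176; patient's 20% is €1,435.20. Patient owes €4,135.20 (running OOP €4,135.20). Plan pays €9,876 − €4,135.20 = €5,740.80.
#2 (€968): 20% coinsurance on €968 = €193.60. Patient owes €193.60 (running OOP €4,328.80). Insurer: €968 − €193.60 = €774.40.
#3 (€10,226): deductible already satisfied, so patient's share is 20% × €10,226 = €2,045.20. Cost to patient: €2,045.20. OOP to date €6,374. Plan pays €10,226 − €2,045.20 = €8,180.80.
#4 (€10,901): deductible met; 20% of €10,901 = €2,180.20. Cost to patient: €2,180.20. OOP to date €8,554.20. Insurer: €10,901 − €2,180.20 = €8,720.80.
Insurer total = bills − patient's total = €31,971 − €8,554.20 = €23,416.80.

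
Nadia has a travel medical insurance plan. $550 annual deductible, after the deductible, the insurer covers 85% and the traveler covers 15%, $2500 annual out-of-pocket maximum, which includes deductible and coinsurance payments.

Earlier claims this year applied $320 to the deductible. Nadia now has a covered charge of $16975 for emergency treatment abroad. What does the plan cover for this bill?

Remaining deductible: $550 − $320 = $230.
That leaves $16975 − $230 = $16745 for coinsurance.
Traveler's 15% share of $16745 is $2511.75.
That puts the traveler's cost at $230 + $2511.75 = $2741.75 before any cap.
Adding $2741.75 to the $320 already spent would give $3061.75, which exceeds the $2500 cap; the traveler pays just $2500 − $320 = $2180.
The insurer covers the remainder: $16975 − $2180 = $14795.

$14795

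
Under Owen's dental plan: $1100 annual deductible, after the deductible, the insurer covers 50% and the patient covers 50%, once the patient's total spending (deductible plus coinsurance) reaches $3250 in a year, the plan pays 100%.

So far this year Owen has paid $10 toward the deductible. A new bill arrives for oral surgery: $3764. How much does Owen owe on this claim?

$2427

Remaining deductible: $1100 − $10 = $1090.
The remaining $2674 (= $3764 − $1090) moves to coinsurance.
Patient's 50% share of $2674 is $1337.
That puts the patient's cost at $1090 + $1337 = $2427 before any cap.
Cumulative spending $10 + $2427 = $2437 stays under the $3250 maximum.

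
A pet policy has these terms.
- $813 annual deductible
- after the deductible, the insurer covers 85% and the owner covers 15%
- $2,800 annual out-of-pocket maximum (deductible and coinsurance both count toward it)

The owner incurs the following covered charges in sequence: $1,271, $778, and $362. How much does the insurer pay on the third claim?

$307.70

Bill 1, $1,271: deductible takes $813, $458 remains; coinsurance $458 × 15% = $68.70. Cost to owner: $881.70. OOP to date $881.70. Plan pays $1,271 − $881.70 = $389.30.
Bill 2, $778: 15% coinsurance on $778 = $116.70. Owner pays $116.70; OOP now $998.40. Insurer: $778 − $116.70 = $661.30.
Bill 3, $362: deductible met; 15% of $362 = $54.30. Owner pays $54.30; OOP now $1,052.70. Insurer: $362 − $54.30 = $307.70.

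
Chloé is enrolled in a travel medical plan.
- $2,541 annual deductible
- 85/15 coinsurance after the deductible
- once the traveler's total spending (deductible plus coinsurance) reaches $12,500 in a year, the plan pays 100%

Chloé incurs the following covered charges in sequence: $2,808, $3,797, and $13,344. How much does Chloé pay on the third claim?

$2,001.60

Claim 1 ($2,808): deductible takes $2,541, $267 remains; coinsurance $267 × 15% = $40.05. Traveler pays $2,581.05; OOP now $2,581.05.
Claim 2 ($3,797): deductible already satisfied, so traveler's share is 15% × $3,797 = $569.55. Cost to traveler: $569.55. OOP to date $3,150.60.
Claim 3 ($13,344): deductible met; 15% of $13,344 = $2,001.60. Traveler owes $2,001.60 (running OOP $5,152.20).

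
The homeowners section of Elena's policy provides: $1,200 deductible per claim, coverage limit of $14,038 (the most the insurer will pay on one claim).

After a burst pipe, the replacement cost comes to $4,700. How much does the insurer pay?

After the deductible, $4,700 − $1,200 = $3,500 remains.
$3,500 is within the $14,038 limit, so the insurer pays $3,500.

$3,500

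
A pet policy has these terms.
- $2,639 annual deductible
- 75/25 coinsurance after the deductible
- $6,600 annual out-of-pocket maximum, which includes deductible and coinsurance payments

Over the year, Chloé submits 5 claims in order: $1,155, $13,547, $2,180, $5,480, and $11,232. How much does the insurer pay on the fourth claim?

$5,079.75

Claim 1 ($1,155): all of it applies to the deductible. Owner pays $1,155; OOP now $1,155. Insurer: $1,155 − $1,155 = $0.
Claim 2 ($13,547): deductible takes $1,484, $12,063 remains; 25% of $12,063 = $3,015.75. Owner owes $4,499.75 (running OOP $5,654.75). Plan pays $13,547 − $4,499.75 = $9,047.25.
Claim 3 ($2,180): deductible already satisfied, so owner's share is 25% × $2,180 = $545. Owner owes $545 (running OOP $6,199.75). Plan pays $2,180 − $545 = $1,635.
Claim 4 ($5,480): deductible already satisfied, so owner's share is 25% × $5,480 = $1,370. That would push OOP to $7,569.75, over the $6,600 cap, so owner pays $6,600 − $6,199.75 = $400.25. Plan pays $5,480 − $400.25 = $5,079.75.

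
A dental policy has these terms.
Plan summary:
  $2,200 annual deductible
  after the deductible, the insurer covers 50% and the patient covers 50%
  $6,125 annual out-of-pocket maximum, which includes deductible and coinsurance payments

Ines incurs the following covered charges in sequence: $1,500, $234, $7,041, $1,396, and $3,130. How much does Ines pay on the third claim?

Claim 1 ($1,500): all of it applies to the deductible. Patient owes $1,500 (running OOP $1,500).
Claim 2 ($234): all of it applies to the deductible. Patient pays $234; OOP now $1,734.
Claim 3 ($7,041): deductible takes $466, $6,575 remains; patient's 50% is $3,287.50. Patient owes $3,753.50 (running OOP $5,487.50).

$3,753.50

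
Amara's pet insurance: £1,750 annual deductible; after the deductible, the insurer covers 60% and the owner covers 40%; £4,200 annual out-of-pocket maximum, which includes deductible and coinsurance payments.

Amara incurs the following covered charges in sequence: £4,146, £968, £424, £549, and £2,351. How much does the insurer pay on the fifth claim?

£1,635.80

#1 (£4,146): £1,750 finishes the deductible; £2,396 goes to coinsurance; 40% of £2,396 = £958.40. Owner owes £2,708.40 (running OOP £2,708.40). Insurer: £4,146 − £2,708.40 = £1,437.60.
#2 (£968): 40% coinsurance on £968 = £387.20. Cost to owner: £387.20. OOP to date £3,095.60. Insurer: £968 − £387.20 = £580.80.
#3 (£424): 40% coinsurance on £424 = £169.60. Cost to owner: £169.60. OOP to date £3,265.20. Plan pays £424 − £169.60 = £254.40.
#4 (£549): deductible met; 40% of £549 = £219.60. Cost to owner: £219.60. OOP to date £3,484.80. Plan pays £549 − £219.60 = £329.40.
#5 (£2,351): deductible met; 40% of £2,351 = £940.40. OOP would hit £4,425.20 > £4,200, so the cap limits the owner to £4,200 − £3,484.80 = £715.20. Plan pays £2,351 − £715.20 = £1,635.80.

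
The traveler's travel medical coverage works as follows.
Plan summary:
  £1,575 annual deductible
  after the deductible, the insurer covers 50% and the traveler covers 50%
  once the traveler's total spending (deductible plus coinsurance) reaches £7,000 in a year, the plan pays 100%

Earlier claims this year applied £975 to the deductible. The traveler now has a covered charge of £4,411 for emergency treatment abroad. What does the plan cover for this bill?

£975 of the £1,575 deductible is already met, leaving £600.
The remaining £3,811 (= £4,411 − £600) moves to coinsurance.
Traveler's 50% share of £3,811 is £1,905.50.
That puts the traveler's cost at £600 + £1,905.50 = £2,505.50 before any cap.
Total out-of-pocket so far would be £975 + £2,505.50 = £3,480.50, below the £7,000 cap — no reduction.
The insurer covers the remainder: £4,411 − £2,505.50 = £1,905.50.

£1,905.50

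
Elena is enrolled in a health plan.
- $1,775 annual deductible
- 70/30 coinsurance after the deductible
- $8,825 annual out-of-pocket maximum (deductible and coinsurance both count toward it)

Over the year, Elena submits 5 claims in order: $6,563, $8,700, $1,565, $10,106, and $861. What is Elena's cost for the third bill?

$469.50

#1 ($6,563): $1,775 to deductible, leaving $4,788; 30% of $4,788 = $1,436.40. Patient pays $3,211.40; OOP now $3,211.40.
#2 ($8,700): deductible met; 30% of $8,700 = $2,610. Cost to patient: $2,610. OOP to date $5,821.40.
#3 ($1,565): deductible met; 30% of $1,565 = $469.50. Cost to patient: $469.50. OOP to date $6,290.90.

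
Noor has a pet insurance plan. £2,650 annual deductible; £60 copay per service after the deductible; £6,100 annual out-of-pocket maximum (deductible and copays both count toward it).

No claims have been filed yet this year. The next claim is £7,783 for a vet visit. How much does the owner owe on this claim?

Deductible not yet touched, so the first £2,650 of the bill goes to the deductible.
That leaves £7,783 − £2,650 = £5,133 for the copay.
Copay on this service: £60.
That puts the owner's cost at £2,650 + £60 = £2,710 before any cap.
Year-to-date out-of-pocket becomes £0 + £2,710 = £2,710, still under the £6,100 maximum, so no cap applies.

£2,710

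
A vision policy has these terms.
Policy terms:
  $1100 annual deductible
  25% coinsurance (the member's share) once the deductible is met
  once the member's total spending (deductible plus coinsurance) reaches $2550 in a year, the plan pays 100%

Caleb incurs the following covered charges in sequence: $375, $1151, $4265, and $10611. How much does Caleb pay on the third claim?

#1 ($375): entire amount goes to the deductible. Member pays $375; OOP now $375.
#2 ($1151): deductible takes $725, $426 remains; member's 25% is $106.50. Member owes $831.50 (running OOP $1206.50).
#3 ($4265): deductible already satisfied, so member's share is 25% × $4265 = $1066.25. Member owes $1066.25 (running OOP $2272.75).

$1066.25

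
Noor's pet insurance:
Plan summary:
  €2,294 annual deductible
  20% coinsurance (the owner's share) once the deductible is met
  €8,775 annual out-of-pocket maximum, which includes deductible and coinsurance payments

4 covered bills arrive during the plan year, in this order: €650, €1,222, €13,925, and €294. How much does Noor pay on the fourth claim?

€58.80

#1 (€650): fully absorbed by the deductible. Cost to owner: €650. OOP to date €650.
#2 (€1,222): entire amount goes to the deductible. Owner owes €1,222 (running OOP €1,872).
#3 (€13,925): €422 to deductible, leaving €13,503; 20% of €13,503 = €2,700.60. Owner owes €3,122.60 (running OOP €4,994.60).
#4 (€294): deductible met; 20% of €294 = €58.80. Owner pays €58.80; OOP now €5,053.40.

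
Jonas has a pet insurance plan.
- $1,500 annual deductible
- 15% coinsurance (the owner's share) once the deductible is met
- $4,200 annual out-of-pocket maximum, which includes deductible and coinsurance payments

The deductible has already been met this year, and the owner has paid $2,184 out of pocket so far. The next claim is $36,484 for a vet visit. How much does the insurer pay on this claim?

With the deductible met, the entire $36,484 is subject to coinsurance.
Coinsurance: $36,484 × 15% = $5,472.60.
Year-to-date out-of-pocket would reach $2,184 + $5,472.60 = $7,656.60, above the $4,200 maximum, so the owner pays only $4,200 − $2,184 = $2,016.
Insurer pays the balance: $36,484 − $2,016 = $34,468.

$34,468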